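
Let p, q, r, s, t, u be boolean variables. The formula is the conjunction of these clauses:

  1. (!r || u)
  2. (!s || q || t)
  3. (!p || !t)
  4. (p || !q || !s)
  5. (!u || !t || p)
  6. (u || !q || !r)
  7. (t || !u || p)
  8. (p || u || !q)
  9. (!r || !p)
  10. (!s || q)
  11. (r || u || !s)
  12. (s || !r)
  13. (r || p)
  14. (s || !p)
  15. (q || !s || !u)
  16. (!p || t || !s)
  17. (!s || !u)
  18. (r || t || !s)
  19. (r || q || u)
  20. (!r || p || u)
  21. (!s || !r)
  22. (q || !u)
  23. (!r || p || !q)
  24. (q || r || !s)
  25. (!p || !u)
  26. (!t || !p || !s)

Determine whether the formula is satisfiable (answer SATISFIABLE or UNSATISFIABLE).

UNSATISFIABLE

p = True:
  propagation gives t=False, r=False, s=True; an empty clause results — contradiction.
p = False:
  propagation gives r=True, u=True, t=False; an empty clause results — contradiction.
Every branch closes, so no satisfying assignment exists.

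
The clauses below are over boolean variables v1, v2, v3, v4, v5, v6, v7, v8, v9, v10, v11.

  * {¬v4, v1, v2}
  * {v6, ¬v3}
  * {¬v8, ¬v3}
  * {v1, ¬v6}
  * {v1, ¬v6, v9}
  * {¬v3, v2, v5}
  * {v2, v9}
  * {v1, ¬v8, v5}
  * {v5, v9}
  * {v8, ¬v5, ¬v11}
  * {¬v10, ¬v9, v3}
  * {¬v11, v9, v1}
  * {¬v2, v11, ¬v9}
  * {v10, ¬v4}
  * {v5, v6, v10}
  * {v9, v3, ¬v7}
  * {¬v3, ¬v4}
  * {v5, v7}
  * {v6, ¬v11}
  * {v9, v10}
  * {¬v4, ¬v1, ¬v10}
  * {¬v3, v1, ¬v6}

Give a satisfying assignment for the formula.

v1 = T  v2 = F  v3 = F  v4 = F  v5 = T  v6 = T  v7 = F  v8 = T  v9 = T  v10 = F  v11 = T

v4 occurs only negated in the remaining clauses — set v4 = False.
Try v1 = True.
Try v2 = False.
  then v9 is forced to True.
For the remaining variables, v3 = False, v5 = True, v6 = True, v7 = False, v8 = True, v10 = False, v11 = True works.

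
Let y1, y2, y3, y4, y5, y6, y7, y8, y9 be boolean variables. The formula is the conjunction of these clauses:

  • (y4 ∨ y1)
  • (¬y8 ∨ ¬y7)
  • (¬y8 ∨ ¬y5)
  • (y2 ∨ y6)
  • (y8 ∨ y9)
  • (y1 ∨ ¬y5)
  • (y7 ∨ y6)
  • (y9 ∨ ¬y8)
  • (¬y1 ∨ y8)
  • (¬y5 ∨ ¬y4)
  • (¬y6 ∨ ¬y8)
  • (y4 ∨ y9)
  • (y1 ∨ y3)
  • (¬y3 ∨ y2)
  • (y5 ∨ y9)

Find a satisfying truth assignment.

Pure literal: y2 appears only positively; assign y2 = True.
y9 occurs only positively in the remaining clauses — set y9 = True.
Branch on y1: take y1 = False.
  then y4 is forced to True.
  then y5 is forced to False.
  then y3 is forced to True.
Try y6 = False.
  then y7 is forced to True.
  then y8 is forced to False.

y1 = False, y2 = True, y3 = True, y4 = True, y5 = False, y6 = False, y7 = True, y8 = False, y9 = True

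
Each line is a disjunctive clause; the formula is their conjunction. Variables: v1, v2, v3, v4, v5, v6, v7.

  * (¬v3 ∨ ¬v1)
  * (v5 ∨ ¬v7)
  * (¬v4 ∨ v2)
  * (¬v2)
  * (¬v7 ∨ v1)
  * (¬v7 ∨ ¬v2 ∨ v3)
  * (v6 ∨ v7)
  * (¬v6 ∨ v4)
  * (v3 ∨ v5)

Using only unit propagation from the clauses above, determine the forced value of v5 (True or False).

True

(¬v2) stands alone — v2 = False.
(¬v4 ∨ v2) with v2 = False leaves only ¬v4, so v4 = False.
(¬v6 ∨ v4): since v4 = False, the clause reduces to (¬v6). v6 = False.
(v7 ∨ v6) with v6 = False leaves only v7, so v7 = True.
(¬v7 ∨ v5) with v7 = True leaves only v5, so v5 = True.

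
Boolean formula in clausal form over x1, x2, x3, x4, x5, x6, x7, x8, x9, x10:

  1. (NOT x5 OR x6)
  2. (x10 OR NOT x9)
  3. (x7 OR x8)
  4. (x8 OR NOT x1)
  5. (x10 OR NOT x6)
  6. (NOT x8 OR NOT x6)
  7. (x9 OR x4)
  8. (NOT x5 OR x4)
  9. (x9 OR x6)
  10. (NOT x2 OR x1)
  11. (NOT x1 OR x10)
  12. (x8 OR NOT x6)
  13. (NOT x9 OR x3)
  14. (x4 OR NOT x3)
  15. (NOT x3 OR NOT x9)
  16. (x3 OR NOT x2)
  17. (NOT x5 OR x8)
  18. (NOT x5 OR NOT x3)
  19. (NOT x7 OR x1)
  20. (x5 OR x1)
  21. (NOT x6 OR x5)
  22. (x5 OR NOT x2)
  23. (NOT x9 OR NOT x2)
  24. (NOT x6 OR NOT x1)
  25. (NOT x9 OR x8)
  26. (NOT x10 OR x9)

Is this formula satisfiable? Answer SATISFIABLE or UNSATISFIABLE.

UNSATISFIABLE

x9 = True:
  propagation gives x10=True, x3=True; an empty clause results — contradiction.
x9 = False:
  propagation gives x4=True, x6=True, x10=True; an empty clause results — contradiction.
Every branch closes, so no satisfying assignment exists.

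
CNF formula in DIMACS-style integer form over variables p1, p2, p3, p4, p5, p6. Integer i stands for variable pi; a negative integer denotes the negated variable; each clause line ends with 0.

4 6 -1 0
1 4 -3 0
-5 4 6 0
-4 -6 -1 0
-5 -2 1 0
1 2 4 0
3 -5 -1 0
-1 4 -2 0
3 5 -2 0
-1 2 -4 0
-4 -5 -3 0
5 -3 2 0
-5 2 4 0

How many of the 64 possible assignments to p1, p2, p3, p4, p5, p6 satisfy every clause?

8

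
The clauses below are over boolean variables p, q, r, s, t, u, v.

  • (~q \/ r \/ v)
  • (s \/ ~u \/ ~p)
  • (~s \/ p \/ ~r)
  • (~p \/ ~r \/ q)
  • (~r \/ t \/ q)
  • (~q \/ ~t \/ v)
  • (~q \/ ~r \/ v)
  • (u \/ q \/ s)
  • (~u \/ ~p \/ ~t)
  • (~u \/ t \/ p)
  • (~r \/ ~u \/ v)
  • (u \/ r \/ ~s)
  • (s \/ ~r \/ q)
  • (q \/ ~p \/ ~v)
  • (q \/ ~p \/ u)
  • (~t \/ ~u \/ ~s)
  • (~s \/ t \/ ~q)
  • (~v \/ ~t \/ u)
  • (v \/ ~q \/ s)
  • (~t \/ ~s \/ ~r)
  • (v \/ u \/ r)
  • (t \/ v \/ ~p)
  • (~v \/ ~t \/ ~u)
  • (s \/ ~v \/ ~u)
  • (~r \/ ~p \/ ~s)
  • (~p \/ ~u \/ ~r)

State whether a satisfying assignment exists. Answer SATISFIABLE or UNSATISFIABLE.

SATISFIABLE

Try p = False.
The remaining clauses are satisfied by q = True, r = False, s = False, t = False, u = False, v = True.
So p=False  q=True  r=False  s=False  t=False  u=False  v=True is a satisfying assignment.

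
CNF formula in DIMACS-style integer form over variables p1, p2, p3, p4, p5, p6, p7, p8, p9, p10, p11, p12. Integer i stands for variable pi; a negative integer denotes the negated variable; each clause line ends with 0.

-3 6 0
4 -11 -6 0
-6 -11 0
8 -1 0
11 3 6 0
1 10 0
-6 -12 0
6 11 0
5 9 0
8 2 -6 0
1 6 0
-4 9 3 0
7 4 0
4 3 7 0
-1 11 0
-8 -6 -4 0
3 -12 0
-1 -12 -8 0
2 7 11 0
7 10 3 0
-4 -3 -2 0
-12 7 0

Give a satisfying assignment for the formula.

p1 = F, p2 = T, p3 = F, p4 = F, p5 = T, p6 = T, p7 = T, p8 = T, p9 = T, p10 = T, p11 = F, p12 = F

Pure literal: p5 appears only positively; assign p5 = True.
p7 occurs only positively in the remaining clauses — set p7 = True.
Try p1 = False.
  then p10 is forced to True.
  then p6 is forced to True.
  then p11 is forced to False.
  then p12 is forced to False.
The remaining clauses are satisfied by p2 = True, p3 = False, p4 = False, p8 = True, p9 = True.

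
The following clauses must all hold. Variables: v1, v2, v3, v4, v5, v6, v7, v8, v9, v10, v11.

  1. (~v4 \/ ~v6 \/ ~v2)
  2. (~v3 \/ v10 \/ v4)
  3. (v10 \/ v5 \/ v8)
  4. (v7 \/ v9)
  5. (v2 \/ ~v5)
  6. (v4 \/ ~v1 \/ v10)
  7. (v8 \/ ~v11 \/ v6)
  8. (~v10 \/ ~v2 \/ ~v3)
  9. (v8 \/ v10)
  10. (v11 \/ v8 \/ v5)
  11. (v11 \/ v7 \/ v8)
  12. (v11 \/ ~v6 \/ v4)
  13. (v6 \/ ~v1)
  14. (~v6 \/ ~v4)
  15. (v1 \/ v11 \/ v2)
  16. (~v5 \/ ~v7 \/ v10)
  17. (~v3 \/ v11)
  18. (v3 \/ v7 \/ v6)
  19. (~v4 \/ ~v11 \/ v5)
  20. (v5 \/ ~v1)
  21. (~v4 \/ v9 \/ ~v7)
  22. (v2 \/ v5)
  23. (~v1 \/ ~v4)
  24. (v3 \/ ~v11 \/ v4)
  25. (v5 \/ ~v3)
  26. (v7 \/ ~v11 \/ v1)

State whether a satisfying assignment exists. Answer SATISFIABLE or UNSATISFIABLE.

SATISFIABLE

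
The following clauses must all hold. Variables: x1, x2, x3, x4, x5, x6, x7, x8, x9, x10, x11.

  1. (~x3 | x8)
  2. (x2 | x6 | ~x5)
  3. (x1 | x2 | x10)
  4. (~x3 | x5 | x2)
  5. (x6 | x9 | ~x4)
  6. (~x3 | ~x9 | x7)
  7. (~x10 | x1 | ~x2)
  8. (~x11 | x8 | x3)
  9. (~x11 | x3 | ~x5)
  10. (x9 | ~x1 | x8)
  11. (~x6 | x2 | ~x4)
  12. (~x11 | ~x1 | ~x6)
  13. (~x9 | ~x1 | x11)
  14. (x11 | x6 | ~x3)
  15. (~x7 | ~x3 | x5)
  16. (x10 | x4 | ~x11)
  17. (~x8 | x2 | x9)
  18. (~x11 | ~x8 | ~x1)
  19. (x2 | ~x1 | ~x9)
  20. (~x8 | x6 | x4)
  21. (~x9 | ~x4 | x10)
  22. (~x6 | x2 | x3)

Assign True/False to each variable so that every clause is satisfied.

x1=T  x2=T  x3=F  x4=F  x5=F  x6=T  x7=F  x8=T  x9=F  x10=F  x11=F

Check each clause:
  1. (~x3 | x8) — x8 is true.
  2. (x2 | ~x5 | x6) — x2 is true.
  3. (x1 | x10 | x2) — x1 is true.
  4. (x5 | ~x3 | x2) — x2 is true.
  5. (x6 | x9 | ~x4) — ~x4 is true.
  6. (x7 | ~x3 | ~x9) — ~x3 is true.
  7. (~x10 | ~x2 | x1) — x1 is true.
  8. (x3 | ~x11 | x8) — x8 is true.
  9. (x3 | ~x5 | ~x11) — ~x5 is true.
  10. (x9 | ~x1 | x8) — x8 is true.
  11. (~x6 | ~x4 | x2) — x2 is true.
  12. (~x1 | ~x11 | ~x6) — ~x11 is true.
  13. (~x9 | ~x1 | x11) — ~x9 is true.
  14. (~x3 | x6 | x11) — ~x3 is true.
  15. (~x7 | x5 | ~x3) — ~x3 is true.
  16. (~x11 | x10 | x4) — ~x11 is true.
  17. (~x8 | x2 | x9) — x2 is true.
  18. (~x1 | ~x8 | ~x11) — ~x11 is true.
  19. (~x9 | x2 | ~x1) — x2 is true.
  20. (x6 | ~x8 | x4) — x6 is true.
  21. (~x9 | ~x4 | x10) — ~x4 is true.
  22. (~x6 | x3 | x2) — x2 is true.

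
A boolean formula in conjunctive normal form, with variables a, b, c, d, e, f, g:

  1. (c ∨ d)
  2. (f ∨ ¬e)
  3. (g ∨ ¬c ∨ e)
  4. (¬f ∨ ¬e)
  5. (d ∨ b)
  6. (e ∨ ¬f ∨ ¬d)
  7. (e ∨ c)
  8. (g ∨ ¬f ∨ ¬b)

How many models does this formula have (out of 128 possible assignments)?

The models are:
  a=0 b=0 c=1 d=1 e=0 f=0 g=1
  a=0 b=1 c=1 d=0 e=0 f=0 g=1
  a=0 b=1 c=1 d=0 e=0 f=1 g=1
  a=0 b=1 c=1 d=1 e=0 f=0 g=1
  a=1 b=0 c=1 d=1 e=0 f=0 g=1
  a=1 b=1 c=1 d=0 e=0 f=0 g=1
  a=1 b=1 c=1 d=0 e=0 f=1 g=1
  a=1 b=1 c=1 d=1 e=0 f=0 g=1
That's 8 in total.

8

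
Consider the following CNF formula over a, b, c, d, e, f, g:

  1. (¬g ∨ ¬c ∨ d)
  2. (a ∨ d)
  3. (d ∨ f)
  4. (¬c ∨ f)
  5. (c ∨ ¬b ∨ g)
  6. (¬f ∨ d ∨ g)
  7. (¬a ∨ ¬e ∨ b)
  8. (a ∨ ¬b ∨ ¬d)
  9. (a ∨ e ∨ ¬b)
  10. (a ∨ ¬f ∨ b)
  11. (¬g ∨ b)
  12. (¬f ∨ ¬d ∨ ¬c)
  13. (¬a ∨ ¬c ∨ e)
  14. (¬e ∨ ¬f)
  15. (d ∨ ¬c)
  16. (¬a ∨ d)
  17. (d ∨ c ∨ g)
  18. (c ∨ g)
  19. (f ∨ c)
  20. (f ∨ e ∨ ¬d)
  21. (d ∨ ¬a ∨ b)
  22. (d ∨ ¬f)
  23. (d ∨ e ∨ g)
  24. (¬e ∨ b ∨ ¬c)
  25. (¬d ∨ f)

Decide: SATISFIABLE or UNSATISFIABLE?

SATISFIABLE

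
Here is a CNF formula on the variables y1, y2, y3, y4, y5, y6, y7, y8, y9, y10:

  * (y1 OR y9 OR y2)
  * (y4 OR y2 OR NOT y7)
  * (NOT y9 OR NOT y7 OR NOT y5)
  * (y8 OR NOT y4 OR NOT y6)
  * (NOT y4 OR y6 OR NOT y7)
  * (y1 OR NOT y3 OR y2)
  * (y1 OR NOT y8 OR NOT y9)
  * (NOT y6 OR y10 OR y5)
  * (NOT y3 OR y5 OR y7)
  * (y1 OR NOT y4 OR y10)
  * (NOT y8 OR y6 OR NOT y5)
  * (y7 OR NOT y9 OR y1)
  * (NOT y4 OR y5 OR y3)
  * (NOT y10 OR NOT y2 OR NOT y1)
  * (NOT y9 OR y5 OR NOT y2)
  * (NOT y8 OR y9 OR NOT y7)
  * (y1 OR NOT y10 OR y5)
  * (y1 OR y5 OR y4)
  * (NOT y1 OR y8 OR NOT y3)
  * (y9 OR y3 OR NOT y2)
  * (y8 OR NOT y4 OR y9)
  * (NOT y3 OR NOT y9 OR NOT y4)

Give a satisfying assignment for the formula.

y1=1, y2=0, y3=0, y4=1, y5=1, y6=1, y7=0, y8=1, y9=0, y10=1

Try y1 = True.
Set y2 = False and propagate.
The remaining clauses are satisfied by y3 = False, y4 = True, y5 = True, y6 = True, y7 = False, y8 = True, y9 = False, y10 = True.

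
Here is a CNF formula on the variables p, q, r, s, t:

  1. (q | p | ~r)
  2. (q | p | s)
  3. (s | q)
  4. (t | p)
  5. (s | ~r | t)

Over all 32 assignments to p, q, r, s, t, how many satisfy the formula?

16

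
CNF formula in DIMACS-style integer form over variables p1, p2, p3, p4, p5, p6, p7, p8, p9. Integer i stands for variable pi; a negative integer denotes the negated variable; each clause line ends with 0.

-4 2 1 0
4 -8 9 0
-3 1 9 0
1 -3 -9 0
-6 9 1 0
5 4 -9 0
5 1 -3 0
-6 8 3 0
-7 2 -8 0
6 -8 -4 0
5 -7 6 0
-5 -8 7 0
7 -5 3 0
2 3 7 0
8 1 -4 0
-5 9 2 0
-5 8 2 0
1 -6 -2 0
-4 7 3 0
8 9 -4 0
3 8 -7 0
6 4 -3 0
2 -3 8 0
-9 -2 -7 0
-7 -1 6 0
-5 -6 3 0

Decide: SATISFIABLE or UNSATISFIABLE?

SATISFIABLE

Branch on p1: take p1 = True.
Set p2 = True and propagate.
Try p3 = True.
The remaining clauses are satisfied by p4 = False, p5 = True, p6 = True, p7 = True, p8 = False, p9 = False.
Every clause has at least one true literal under this assignment.
So p1 = T, p2 = T, p3 = T, p4 = F, p5 = T, p6 = T, p7 = T, p8 = F, p9 = F is a satisfying assignment.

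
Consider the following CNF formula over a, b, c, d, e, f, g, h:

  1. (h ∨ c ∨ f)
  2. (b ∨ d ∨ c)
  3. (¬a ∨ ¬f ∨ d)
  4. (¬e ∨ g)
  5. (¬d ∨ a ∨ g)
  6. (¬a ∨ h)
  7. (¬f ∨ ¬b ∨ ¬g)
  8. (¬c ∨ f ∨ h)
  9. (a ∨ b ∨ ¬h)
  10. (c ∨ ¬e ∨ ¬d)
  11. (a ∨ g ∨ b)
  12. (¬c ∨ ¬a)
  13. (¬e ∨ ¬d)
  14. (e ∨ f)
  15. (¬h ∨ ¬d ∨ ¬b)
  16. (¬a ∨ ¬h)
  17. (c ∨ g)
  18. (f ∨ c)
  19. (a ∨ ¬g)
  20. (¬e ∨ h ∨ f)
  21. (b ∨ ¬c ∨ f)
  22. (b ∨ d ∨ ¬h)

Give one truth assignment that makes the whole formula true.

a=0, b=1, c=1, d=0, e=0, f=1, g=0, h=0

Check each clause:
  1. (c ∨ h ∨ f) — c is true.
  2. (d ∨ c ∨ b) — b is true.
  3. (d ∨ ¬a ∨ ¬f) — ¬a is true.
  4. (g ∨ ¬e) — ¬e is true.
  5. (g ∨ a ∨ ¬d) — ¬d is true.
  6. (¬a ∨ h) — ¬a is true.
  7. (¬f ∨ ¬g ∨ ¬b) — ¬g is true.
  8. (¬c ∨ f ∨ h) — f is true.
  9. (a ∨ b ∨ ¬h) — ¬h is true.
  10. (¬e ∨ ¬d ∨ c) — c is true.
  11. (g ∨ b ∨ a) — b is true.
  12. (¬a ∨ ¬c) — ¬a is true.
  13. (¬e ∨ ¬d) — ¬e is true.
  14. (e ∨ f) — f is true.
  15. (¬d ∨ ¬h ∨ ¬b) — ¬h is true.
  16. (¬h ∨ ¬a) — ¬h is true.
  17. (g ∨ c) — c is true.
  18. (f ∨ c) — c is true.
  19. (a ∨ ¬g) — ¬g is true.
  20. (f ∨ ¬e ∨ h) — ¬e is true.
  21. (f ∨ b ∨ ¬c) — b is true.
  22. (¬h ∨ d ∨ b) — ¬h is true.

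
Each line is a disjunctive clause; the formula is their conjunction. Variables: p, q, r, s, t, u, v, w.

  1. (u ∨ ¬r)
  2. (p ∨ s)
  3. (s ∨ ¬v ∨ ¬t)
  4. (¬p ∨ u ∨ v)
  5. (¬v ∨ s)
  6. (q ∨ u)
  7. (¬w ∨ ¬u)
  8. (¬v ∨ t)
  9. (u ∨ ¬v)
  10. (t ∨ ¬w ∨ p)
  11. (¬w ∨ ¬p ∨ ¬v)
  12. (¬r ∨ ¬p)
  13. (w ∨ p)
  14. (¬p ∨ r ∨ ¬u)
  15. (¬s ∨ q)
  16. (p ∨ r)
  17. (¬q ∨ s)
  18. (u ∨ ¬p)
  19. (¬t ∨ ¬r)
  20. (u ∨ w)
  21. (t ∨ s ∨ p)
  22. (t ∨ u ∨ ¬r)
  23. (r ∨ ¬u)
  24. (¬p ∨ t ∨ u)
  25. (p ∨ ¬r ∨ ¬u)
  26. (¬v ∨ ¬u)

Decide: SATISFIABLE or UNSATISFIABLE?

u = True:
  propagation gives w=False, p=True, r=False; an empty clause results — contradiction.
u = False:
  propagation gives r=False, q=True, v=False, p=False; an empty clause results — contradiction.
Every branch closes, so no satisfying assignment exists.

UNSATISFIABLE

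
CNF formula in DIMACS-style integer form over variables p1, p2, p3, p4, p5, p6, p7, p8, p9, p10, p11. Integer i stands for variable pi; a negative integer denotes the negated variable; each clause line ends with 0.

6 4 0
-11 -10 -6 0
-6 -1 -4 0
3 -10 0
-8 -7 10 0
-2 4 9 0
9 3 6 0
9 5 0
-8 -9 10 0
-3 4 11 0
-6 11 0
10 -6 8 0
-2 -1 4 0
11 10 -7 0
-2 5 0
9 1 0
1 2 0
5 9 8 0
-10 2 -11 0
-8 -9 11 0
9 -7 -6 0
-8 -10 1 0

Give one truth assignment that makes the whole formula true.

p1=T, p2=F, p3=T, p4=T, p5=T, p6=F, p7=T, p8=F, p9=F, p10=F, p11=T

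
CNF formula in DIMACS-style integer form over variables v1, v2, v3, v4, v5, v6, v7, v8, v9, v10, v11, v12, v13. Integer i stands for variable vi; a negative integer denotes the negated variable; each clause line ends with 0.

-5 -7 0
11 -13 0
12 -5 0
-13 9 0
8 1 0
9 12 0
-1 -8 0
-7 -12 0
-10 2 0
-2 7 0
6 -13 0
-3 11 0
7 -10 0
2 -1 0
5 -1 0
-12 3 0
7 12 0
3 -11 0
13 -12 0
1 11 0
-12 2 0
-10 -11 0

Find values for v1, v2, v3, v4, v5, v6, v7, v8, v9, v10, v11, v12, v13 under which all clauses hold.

v1 = F, v2 = F, v3 = T, v4 = F, v5 = F, v6 = T, v7 = T, v8 = T, v9 = T, v10 = F, v11 = T, v12 = F, v13 = T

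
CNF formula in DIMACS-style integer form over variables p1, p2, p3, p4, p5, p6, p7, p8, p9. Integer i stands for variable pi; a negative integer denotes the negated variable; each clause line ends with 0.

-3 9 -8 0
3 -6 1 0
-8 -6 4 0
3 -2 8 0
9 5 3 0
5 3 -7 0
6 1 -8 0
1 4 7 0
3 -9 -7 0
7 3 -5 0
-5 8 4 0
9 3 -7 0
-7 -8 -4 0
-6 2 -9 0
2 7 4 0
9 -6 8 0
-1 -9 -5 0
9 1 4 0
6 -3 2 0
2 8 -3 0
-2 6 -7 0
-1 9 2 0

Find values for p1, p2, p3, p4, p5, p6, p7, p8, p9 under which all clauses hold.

p1=True, p2=True, p3=True, p4=True, p5=False, p6=True, p7=False, p8=False, p9=True

Check each clause:
  1. (p9 || !p3 || !p8) — !p8 is true.
  2. (!p6 || p3 || p1) — p1 is true.
  3. (!p6 || p4 || !p8) — !p8 is true.
  4. (p3 || p8 || !p2) — p3 is true.
  5. (p3 || p5 || p9) — p9 is true.
  6. (!p7 || p5 || p3) — !p7 is true.
  7. (!p8 || p6 || p1) — !p8 is true.
  8. (p1 || p7 || p4) — p1 is true.
  9. (p3 || !p9 || !p7) — !p7 is true.
  10. (p3 || p7 || !p5) — !p5 is true.
  11. (!p5 || p4 || p8) — !p5 is true.
  12. (p9 || !p7 || p3) — !p7 is true.
  13. (!p7 || !p8 || !p4) — !p8 is true.
  14. (!p9 || p2 || !p6) — p2 is true.
  15. (p2 || p7 || p4) — p2 is true.
  16. (p9 || !p6 || p8) — p9 is true.
  17. (!p9 || !p5 || !p1) — !p5 is true.
  18. (p4 || p1 || p9) — p9 is true.
  19. (p2 || !p3 || p6) — p2 is true.
  20. (p2 || p8 || !p3) — p2 is true.
  21. (!p2 || !p7 || p6) — !p7 is true.
  22. (p2 || !p1 || p9) — p9 is true.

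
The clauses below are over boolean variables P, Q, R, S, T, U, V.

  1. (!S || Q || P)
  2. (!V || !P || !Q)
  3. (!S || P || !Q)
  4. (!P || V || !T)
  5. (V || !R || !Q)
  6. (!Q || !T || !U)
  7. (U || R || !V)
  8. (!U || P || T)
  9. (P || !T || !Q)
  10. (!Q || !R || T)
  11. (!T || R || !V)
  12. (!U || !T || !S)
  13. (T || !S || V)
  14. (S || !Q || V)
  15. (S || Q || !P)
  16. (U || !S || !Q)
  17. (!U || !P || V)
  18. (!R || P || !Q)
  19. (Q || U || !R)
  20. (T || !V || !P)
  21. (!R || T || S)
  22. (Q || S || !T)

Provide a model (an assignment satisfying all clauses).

P = 0  Q = 0  R = 0  S = 0  T = 0  U = 0  V = 0

Branch on P: take P = False.
The remaining clauses are satisfied by Q = False, R = False, S = False, T = False, U = False, V = False.
Every clause has at least one true literal under this assignment.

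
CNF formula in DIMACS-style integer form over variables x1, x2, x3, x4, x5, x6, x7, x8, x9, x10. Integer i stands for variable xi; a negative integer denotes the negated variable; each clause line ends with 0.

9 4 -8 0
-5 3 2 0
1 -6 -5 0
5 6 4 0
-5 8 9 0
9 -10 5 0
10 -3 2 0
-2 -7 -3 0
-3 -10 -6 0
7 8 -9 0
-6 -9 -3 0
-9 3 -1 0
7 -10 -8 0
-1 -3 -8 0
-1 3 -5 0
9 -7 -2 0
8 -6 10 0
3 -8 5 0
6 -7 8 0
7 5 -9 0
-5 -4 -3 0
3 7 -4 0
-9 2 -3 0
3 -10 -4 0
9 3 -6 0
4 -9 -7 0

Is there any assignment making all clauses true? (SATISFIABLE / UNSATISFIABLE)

SATISFIABLE

Try x1 = True.
For the remaining variables, x2 = True, x3 = True, x4 = True, x5 = False, x6 = False, x7 = False, x8 = False, x9 = False, x10 = False works.
So x1=True, x2=True, x3=True, x4=True, x5=False, x6=False, x7=False, x8=False, x9=False, x10=False is a satisfying assignment.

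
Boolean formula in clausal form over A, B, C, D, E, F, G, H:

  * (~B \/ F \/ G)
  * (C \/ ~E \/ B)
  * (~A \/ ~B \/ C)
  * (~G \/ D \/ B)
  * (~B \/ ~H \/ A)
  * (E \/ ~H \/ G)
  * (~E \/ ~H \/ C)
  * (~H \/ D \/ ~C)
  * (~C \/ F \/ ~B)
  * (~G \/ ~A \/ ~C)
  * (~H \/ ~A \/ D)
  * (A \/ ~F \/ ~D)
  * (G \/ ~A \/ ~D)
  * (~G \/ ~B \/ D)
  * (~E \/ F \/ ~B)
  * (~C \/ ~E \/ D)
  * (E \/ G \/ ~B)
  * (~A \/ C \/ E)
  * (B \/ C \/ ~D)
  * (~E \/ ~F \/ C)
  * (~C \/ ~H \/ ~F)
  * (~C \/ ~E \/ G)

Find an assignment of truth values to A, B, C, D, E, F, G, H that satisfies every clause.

H occurs only negated in the remaining clauses — set H = False.
Branch on A: take A = False.
For the remaining variables, B = False, C = True, D = True, E = False, F = False, G = False works.
Check each clause:
  1. (G \/ ~B \/ F) — ~B is true.
  2. (C \/ ~E \/ B) — C is true.
  3. (~A \/ ~B \/ C) — C is true.
  4. (B \/ D \/ ~G) — ~G is true.
  5. (~B \/ ~H \/ A) — ~H is true.
  6. (~H \/ G \/ E) — ~H is true.
  7. (~H \/ C \/ ~E) — ~H is true.
  8. (D \/ ~H \/ ~C) — ~H is true.
  9. (~C \/ ~B \/ F) — ~B is true.
  10. (~A \/ ~G \/ ~C) — ~G is true.
  11. (~H \/ ~A \/ D) — ~H is true.
  12. (~D \/ ~F \/ A) — ~F is true.
  13. (G \/ ~A \/ ~D) — ~A is true.
  14. (~G \/ ~B \/ D) — ~G is true.
  15. (~B \/ F \/ ~E) — ~E is true.
  16. (D \/ ~E \/ ~C) — ~E is true.
  17. (G \/ ~B \/ E) — ~B is true.
  18. (~A \/ E \/ C) — C is true.
  19. (B \/ C \/ ~D) — C is true.
  20. (C \/ ~E \/ ~F) — C is true.
  21. (~F \/ ~C \/ ~H) — ~H is true.
  22. (G \/ ~C \/ ~E) — ~E is true.

A = False  B = False  C = True  D = True  E = False  F = False  G = False  H = False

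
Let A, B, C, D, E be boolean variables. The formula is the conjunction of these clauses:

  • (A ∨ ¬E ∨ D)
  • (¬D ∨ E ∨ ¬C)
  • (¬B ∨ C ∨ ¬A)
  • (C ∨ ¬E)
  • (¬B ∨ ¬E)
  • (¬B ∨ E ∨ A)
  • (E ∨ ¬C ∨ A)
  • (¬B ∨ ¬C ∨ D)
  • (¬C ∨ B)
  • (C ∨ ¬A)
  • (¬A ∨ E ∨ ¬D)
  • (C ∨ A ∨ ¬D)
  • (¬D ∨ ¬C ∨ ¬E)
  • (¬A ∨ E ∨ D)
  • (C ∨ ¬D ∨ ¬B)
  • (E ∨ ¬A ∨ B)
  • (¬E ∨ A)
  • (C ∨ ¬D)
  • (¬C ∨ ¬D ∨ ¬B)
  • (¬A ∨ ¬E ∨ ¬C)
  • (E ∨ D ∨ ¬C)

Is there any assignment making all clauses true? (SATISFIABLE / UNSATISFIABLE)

SATISFIABLE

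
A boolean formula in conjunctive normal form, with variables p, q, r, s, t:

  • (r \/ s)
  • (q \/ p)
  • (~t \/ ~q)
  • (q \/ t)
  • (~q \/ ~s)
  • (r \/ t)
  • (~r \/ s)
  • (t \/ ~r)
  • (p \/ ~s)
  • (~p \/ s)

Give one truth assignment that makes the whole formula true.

Branch on p: take p = True.
  then s is forced to True.
  then q is forced to False.
  then t is forced to True.
r is now unconstrained; take r = True.

p=T, q=F, r=T, s=T, t=T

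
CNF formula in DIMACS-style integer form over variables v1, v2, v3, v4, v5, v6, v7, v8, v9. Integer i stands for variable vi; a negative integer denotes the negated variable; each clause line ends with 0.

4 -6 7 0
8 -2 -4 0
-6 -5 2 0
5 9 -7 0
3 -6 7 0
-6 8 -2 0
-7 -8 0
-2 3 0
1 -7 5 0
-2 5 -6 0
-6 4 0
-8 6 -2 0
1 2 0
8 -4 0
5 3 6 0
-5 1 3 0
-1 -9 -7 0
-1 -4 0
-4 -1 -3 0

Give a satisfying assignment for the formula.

v1=True, v2=False, v3=True, v4=False, v5=False, v6=False, v7=False, v8=True, v9=False

Try v1 = True.
  then v4 is forced to False.
  then v6 is forced to False.
Set v2 = False and propagate.
The remaining clauses are satisfied by v3 = True, v5 = False, v7 = False, v8 = True, v9 = False.
Every clause has at least one true literal under this assignment.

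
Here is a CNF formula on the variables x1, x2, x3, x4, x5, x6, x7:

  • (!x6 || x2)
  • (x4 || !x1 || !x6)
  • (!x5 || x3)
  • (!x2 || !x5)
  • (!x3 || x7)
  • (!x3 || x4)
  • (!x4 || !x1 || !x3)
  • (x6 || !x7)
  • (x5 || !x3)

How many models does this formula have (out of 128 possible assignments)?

Case analysis on x3 and x4:
  x3=T, x4=T: a clause becomes empty — 0.
  x3=T, x4=F: a clause becomes empty — 0.
  x3=F, x4=T: x1 free; 4 ways for (x2,x5,x6,x7) × 2^1 = 8.
  x3=F, x4=F: 6 of the 32 assignments to (x1,x2,x5,x6,x7) work.
Total: 0 + 0 + 8 + 6 = 14.

14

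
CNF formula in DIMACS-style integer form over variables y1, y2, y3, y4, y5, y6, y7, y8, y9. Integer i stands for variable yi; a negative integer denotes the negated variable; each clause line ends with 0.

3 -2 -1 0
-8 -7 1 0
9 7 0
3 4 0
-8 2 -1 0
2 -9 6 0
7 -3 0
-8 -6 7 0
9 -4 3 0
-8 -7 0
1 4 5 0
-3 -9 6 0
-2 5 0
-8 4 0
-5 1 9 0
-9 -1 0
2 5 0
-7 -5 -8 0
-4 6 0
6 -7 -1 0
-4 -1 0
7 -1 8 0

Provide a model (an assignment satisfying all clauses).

y1 = False, y2 = True, y3 = False, y4 = True, y5 = True, y6 = True, y7 = True, y8 = False, y9 = True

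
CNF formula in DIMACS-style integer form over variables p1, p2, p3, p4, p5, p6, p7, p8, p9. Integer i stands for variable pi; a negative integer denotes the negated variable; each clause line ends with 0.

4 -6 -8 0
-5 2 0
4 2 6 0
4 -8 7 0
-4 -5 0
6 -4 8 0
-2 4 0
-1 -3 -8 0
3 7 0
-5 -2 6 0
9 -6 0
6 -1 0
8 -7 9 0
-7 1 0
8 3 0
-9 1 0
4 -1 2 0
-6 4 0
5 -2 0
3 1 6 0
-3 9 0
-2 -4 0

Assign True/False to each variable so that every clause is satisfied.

p1 = 1, p2 = 0, p3 = 1, p4 = 1, p5 = 0, p6 = 1, p7 = 0, p8 = 0, p9 = 1

Try p1 = True.
  then p6 is forced to True.
  then p9 is forced to True.
  then p4 is forced to True.
  then p5 is forced to False.
  then p2 is forced to False.
Set p3 = True and propagate.
  then p8 is forced to False.
p7 is now unconstrained; take p7 = False.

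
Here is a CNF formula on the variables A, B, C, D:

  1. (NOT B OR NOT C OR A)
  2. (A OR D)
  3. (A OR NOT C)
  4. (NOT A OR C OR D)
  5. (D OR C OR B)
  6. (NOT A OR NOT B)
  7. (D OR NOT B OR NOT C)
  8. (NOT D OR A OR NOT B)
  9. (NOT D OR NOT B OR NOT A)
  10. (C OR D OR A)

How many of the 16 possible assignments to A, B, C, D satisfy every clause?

4

The models are:
  A=0 B=0 C=0 D=1
  A=1 B=0 C=0 D=1
  A=1 B=0 C=1 D=0
  A=1 B=0 C=1 D=1
Count: 4.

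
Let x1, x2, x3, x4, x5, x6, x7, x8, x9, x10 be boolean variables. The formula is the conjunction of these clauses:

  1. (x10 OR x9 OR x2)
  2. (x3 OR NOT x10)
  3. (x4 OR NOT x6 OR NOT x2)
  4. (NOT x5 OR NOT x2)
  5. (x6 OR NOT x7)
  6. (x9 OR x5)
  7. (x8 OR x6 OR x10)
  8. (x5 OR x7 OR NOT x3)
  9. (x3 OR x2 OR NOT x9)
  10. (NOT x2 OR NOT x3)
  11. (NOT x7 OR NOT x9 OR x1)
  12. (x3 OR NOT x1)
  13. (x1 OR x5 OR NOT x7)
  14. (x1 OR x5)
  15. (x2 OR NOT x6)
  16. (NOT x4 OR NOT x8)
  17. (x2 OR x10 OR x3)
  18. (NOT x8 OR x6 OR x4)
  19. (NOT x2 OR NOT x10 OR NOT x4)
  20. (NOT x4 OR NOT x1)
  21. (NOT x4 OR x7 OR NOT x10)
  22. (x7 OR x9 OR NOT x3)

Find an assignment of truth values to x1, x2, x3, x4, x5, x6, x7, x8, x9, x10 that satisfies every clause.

x1=T, x2=F, x3=T, x4=F, x5=T, x6=F, x7=F, x8=F, x9=T, x10=T

Branch on x1: take x1 = True.
  then x3 is forced to True.
  then x2 is forced to False.
  then x6 is forced to False.
  then x7 is forced to False.
  then x5 is forced to True.
  then x4 is forced to False.
  then x8 is forced to False.
  then x10 is forced to True.
  then x9 is forced to True.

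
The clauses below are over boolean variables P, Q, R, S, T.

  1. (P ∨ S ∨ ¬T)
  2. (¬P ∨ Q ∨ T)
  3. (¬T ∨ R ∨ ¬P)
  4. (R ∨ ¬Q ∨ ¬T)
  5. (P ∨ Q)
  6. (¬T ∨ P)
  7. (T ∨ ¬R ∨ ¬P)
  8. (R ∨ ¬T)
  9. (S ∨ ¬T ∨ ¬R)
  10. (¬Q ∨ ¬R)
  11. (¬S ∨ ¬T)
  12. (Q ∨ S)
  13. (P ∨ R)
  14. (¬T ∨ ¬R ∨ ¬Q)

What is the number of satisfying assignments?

2

The models are:
  P=T Q=T R=F S=F T=F
  P=T Q=T R=F S=T T=F
Count: 2.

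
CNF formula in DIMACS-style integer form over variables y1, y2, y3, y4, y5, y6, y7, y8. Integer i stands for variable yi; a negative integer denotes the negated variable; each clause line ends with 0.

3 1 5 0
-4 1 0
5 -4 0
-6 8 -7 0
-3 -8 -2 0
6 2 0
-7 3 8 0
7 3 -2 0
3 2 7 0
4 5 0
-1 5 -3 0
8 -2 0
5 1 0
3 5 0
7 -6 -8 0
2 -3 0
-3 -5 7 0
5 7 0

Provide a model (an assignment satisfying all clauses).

Set y1 = True and propagate.
Set y2 = False and propagate.
  then y6 is forced to True.
  then y3 is forced to False.
  then y7 is forced to True.
  then y8 is forced to True.
  then y5 is forced to True.
y4 is now unconstrained; take y4 = True.

y1=1  y2=0  y3=0  y4=1  y5=1  y6=1  y7=1  y8=1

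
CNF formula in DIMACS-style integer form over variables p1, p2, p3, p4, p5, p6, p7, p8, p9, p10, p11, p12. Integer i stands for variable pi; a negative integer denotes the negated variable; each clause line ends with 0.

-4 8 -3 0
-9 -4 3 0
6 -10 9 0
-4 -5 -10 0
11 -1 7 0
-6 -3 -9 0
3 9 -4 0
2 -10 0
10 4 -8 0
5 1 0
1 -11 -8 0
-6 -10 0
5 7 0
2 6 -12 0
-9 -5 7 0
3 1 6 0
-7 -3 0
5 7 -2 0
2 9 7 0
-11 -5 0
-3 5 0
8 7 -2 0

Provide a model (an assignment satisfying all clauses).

p1 = 1, p2 = 1, p3 = 0, p4 = 0, p5 = 0, p6 = 1, p7 = 1, p8 = 0, p9 = 0, p10 = 0, p11 = 0, p12 = 1

Try p1 = True.
Set p2 = True and propagate.
For the remaining variables, p3 = False, p4 = False, p5 = False, p6 = True, p7 = True, p8 = False, p9 = False, p10 = False, p11 = False, p12 = True works.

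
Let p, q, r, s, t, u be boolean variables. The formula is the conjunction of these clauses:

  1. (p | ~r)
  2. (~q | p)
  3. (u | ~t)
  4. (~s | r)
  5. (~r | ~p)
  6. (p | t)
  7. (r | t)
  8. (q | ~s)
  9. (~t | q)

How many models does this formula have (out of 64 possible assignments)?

1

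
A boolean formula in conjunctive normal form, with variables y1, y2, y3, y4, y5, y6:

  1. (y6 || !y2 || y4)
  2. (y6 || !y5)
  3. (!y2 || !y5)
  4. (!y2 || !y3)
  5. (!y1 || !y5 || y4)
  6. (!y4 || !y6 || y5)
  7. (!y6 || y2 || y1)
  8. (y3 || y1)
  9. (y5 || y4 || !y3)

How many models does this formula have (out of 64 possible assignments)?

9

Case analysis on y5 and y2:
  y5=T, y2=T: a clause becomes empty — 0.
  y5=T, y2=F: remaining (y1,y3,y4,y6) ∈ {(T,F,T,T); (T,T,T,T)} — 2.
  y5=F, y2=T: remaining (y1,y3,y4,y6) ∈ {(T,F,F,T); (T,F,T,F)} — 2.
  y5=F, y2=F: 5 of the 16 assignments to (y1,y3,y4,y6) work.
Total: 0 + 2 + 2 + 5 = 9.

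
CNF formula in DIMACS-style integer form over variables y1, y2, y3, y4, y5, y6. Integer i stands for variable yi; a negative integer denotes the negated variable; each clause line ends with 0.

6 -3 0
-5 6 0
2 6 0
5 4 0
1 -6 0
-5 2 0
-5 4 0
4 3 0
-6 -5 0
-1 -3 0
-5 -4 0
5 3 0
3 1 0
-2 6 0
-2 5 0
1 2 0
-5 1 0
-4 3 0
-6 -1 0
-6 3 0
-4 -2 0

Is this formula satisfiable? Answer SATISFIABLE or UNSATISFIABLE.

y5 = True:
  propagation gives y6=True; an empty clause results — contradiction.
y5 = False:
  propagation gives y4=True, y3=True, y6=True, y1=True; an empty clause results — contradiction.
Every branch closes, so no satisfying assignment exists.

UNSATISFIABLE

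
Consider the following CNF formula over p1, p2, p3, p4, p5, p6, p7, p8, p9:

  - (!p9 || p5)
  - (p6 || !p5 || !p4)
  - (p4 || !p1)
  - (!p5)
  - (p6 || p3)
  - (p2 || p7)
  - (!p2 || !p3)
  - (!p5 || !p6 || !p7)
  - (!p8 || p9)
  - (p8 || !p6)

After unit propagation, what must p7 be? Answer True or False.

True

Unit clause (!p5) sets p5 = False.
From (p5 || !p9) and p5 = False: p9 = False.
(p9 || !p8) with p9 = False leaves only !p8, so p8 = False.
(!p6 || p8): since p8 = False, the clause reduces to (!p6). p6 = False.
(p3 || p6) with p6 = False leaves only p3, so p3 = True.
In (!p3 || !p2), !p3 is now false; !p2 must hold, so p2 = False.
In (p7 || p2), p2 is now false; p7 must hold, so p7 = True.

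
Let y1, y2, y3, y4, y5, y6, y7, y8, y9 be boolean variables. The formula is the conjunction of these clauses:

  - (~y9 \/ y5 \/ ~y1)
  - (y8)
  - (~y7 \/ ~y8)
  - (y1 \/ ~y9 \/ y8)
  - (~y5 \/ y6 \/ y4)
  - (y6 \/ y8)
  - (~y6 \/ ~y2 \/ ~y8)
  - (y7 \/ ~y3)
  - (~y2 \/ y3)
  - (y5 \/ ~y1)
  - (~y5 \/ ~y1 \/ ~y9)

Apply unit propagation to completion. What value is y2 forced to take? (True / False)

(y8) is a unit clause: y8 = True.
From (~y7 \/ ~y8) and y8 = True: y7 = False.
From (~y3 \/ y7) and y7 = False: y3 = False.
In (~y2 \/ y3), y3 is now false; ~y2 must hold, so y2 = False.

False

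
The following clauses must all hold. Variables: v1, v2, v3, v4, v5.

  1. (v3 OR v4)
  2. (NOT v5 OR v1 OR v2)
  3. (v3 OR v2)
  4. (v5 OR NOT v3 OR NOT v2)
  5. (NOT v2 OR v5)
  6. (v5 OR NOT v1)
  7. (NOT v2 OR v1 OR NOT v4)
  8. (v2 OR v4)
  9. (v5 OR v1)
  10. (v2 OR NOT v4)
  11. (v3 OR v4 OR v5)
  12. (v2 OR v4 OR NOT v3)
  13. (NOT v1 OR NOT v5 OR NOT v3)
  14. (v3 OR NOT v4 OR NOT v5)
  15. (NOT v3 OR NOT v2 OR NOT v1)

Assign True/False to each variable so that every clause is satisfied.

v1=0, v2=1, v3=1, v4=0, v5=1

Set v1 = False and propagate.
  then v5 is forced to True.
  then v2 is forced to True.
  then v4 is forced to False.
  then v3 is forced to True.
Every clause has at least one true literal under this assignment.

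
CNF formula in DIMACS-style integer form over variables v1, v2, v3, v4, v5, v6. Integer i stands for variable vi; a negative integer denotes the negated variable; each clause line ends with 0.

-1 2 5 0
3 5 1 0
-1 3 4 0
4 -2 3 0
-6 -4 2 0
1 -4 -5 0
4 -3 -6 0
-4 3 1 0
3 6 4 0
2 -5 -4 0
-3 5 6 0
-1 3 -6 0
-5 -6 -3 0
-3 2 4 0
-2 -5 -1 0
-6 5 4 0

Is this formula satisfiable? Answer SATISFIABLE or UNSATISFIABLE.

Try v1 = True.
Branch on v2: take v2 = True.
  then v5 is forced to False.
The remaining clauses are satisfied by v3 = False, v4 = True, v6 = False.
Every clause has at least one true literal under this assignment.
So v1=True, v2=True, v3=False, v4=True, v5=False, v6=False is a satisfying assignment.

SATISFIABLE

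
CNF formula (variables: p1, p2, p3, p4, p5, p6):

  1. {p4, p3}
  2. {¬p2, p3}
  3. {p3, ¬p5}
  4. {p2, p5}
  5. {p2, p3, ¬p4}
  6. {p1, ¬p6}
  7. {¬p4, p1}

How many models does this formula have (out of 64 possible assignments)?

15

Split on p3, then p2.
  p3=1, p2=1: p5 free; 5 ways for (p1,p4,p6) × 2^1 = 10.
  p3=1, p2=0: 5 of the 16 assignments to (p1,p4,p5,p6) work.
  p3=0, p2=1: a clause becomes empty — 0.
  p3=0, p2=0: a clause becomes empty — 0.
Total: 10 + 5 + 0 + 0 = 15.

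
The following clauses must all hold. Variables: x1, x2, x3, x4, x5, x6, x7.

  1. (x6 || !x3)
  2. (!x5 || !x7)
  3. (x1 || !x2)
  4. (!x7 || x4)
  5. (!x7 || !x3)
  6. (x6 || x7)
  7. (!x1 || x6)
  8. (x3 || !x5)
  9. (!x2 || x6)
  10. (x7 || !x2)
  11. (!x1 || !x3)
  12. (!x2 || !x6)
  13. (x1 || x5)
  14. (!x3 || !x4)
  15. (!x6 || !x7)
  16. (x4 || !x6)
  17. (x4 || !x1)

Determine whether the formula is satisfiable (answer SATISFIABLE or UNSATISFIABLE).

SATISFIABLE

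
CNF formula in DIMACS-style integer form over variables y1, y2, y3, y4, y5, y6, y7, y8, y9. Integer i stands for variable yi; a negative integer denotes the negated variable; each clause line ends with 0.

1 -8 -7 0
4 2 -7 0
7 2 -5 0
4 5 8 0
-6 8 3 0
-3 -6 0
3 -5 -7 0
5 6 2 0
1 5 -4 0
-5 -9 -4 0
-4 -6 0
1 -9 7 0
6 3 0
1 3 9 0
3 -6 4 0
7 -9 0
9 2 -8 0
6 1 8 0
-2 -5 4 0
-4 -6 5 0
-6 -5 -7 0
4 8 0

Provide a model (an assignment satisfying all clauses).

y1 occurs only positively in the remaining clauses — set y1 = True.
Set y2 = True and propagate.
Try y3 = True.
  then y6 is forced to False.
For the remaining variables, y4 = True, y5 = False, y7 = False, y8 = False, y9 = False works.

y1=T, y2=T, y3=T, y4=T, y5=F, y6=F, y7=F, y8=F, y9=F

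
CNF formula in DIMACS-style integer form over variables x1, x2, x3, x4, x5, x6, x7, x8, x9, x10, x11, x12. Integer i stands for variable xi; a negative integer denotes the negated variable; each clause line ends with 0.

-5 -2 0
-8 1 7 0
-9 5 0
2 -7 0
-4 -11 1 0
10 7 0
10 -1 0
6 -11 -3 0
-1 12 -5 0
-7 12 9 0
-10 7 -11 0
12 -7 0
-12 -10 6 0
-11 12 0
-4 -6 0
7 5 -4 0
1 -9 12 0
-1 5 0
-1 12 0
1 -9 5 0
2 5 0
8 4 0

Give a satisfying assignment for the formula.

x1=1, x2=0, x3=0, x4=0, x5=1, x6=1, x7=0, x8=1, x9=1, x10=1, x11=0, x12=1

Check each clause:
  1. (!x5 || !x2) — !x2 is true.
  2. (!x8 || x1 || x7) — x1 is true.
  3. (!x9 || x5) — x5 is true.
  4. (!x7 || x2) — !x7 is true.
  5. (!x4 || !x11 || x1) — x1 is true.
  6. (x10 || x7) — x10 is true.
  7. (x10 || !x1) — x10 is true.
  8. (!x11 || !x3 || x6) — !x11 is true.
  9. (!x5 || x12 || !x1) — x12 is true.
  10. (x9 || x12 || !x7) — x9 is true.
  11. (!x10 || !x11 || x7) — !x11 is true.
  12. (x12 || !x7) — !x7 is true.
  13. (!x10 || x6 || !x12) — x6 is true.
  14. (x12 || !x11) — x12 is true.
  15. (!x6 || !x4) — !x4 is true.
  16. (x7 || x5 || !x4) — !x4 is true.
  17. (x1 || x12 || !x9) — x1 is true.
  18. (x5 || !x1) — x5 is true.
  19. (!x1 || x12) — x12 is true.
  20. (x5 || x1 || !x9) — x1 is true.
  21. (x5 || x2) — x5 is true.
  22. (x4 || x8) — x8 is true.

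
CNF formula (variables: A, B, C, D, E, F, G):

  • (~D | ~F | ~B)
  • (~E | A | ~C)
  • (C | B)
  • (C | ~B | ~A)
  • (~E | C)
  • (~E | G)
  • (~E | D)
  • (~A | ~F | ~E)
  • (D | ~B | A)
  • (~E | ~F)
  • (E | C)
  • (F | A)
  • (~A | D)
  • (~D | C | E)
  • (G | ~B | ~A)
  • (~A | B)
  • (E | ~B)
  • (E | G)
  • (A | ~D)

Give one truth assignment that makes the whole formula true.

A = False, B = False, C = True, D = False, E = False, F = True, G = True

Pure literal: G appears only positively; assign G = True.
Set A = False and propagate.
  then F is forced to True.
  then E is forced to False.
  then C is forced to True.
  then B is forced to False.
  then D is forced to False.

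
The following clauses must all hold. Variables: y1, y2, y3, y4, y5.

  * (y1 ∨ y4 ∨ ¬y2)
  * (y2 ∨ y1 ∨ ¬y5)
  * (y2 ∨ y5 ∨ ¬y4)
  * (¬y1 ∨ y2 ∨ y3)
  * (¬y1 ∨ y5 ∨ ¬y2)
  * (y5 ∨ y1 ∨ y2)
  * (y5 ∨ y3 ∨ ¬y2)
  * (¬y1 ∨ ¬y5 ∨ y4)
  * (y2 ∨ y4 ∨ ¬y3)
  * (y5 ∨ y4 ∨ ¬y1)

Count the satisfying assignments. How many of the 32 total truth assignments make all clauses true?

6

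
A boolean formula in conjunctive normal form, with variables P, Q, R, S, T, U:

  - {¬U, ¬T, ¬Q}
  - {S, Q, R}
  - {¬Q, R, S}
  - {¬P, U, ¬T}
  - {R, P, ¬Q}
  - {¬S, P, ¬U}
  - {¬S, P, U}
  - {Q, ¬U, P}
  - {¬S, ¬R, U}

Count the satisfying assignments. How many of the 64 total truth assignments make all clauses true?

18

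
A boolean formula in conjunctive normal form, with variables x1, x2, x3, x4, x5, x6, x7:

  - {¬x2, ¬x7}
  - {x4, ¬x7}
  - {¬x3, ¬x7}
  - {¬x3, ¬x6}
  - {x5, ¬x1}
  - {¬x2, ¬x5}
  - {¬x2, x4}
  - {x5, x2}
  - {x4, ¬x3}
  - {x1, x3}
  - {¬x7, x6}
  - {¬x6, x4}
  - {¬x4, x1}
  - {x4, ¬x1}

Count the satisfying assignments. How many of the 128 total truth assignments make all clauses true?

4

Satisfying assignments:
  x1=T x2=F x3=F x4=T x5=T x6=F x7=F
  x1=T x2=F x3=F x4=T x5=T x6=T x7=F
  x1=T x2=F x3=F x4=T x5=T x6=T x7=T
  x1=T x2=F x3=T x4=T x5=T x6=F x7=F
That's 4 in total.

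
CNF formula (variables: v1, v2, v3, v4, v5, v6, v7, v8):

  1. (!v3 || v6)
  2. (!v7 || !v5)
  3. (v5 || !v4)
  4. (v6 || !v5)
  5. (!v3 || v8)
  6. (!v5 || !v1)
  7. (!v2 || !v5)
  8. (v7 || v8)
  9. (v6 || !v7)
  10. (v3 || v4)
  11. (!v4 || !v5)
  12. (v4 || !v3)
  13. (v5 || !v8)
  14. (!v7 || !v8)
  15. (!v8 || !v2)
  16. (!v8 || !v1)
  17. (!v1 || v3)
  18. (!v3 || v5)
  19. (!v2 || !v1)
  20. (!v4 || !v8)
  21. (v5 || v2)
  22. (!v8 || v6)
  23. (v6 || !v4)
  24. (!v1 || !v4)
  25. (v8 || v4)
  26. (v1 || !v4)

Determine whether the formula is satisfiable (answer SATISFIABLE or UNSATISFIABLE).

UNSATISFIABLE

v4 = True:
  propagation gives v5=True; an empty clause results — contradiction.
v4 = False:
  propagation gives v3=True; an empty clause results — contradiction.
Every branch closes, so no satisfying assignment exists.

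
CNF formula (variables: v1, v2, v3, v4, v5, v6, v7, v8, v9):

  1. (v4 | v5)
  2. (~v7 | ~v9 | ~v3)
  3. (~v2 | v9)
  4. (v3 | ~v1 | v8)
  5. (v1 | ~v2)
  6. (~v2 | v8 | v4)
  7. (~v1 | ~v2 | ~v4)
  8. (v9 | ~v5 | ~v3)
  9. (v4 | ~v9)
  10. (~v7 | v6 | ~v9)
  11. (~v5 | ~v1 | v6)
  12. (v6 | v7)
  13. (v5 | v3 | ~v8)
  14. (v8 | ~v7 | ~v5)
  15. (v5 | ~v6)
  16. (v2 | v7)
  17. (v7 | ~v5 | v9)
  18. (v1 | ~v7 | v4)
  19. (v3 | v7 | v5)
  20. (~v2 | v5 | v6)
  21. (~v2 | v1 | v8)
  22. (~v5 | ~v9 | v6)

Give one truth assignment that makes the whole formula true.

v1 = T  v2 = F  v3 = F  v4 = T  v5 = T  v6 = T  v7 = T  v8 = T  v9 = F

Set v1 = True and propagate.
The remaining clauses are satisfied by v2 = False, v3 = False, v4 = True, v5 = True, v6 = True, v7 = True, v8 = True, v9 = False.
Every clause has at least one true literal under this assignment.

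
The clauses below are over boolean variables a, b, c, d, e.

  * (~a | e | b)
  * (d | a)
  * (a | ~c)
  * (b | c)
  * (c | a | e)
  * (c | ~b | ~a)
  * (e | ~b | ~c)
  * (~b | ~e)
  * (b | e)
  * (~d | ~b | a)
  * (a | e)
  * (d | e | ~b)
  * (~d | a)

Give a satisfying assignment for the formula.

Branch on a: take a = True.
For the remaining variables, b = False, c = True, d = True, e = True works.

a=1, b=0, c=1, d=1, e=1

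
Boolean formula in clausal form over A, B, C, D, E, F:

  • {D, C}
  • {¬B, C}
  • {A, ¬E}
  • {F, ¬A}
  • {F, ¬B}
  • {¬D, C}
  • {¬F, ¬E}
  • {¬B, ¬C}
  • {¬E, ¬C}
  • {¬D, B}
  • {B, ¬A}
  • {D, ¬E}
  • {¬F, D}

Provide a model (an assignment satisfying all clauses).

A=False, B=False, C=True, D=False, E=False, F=False

Pure literal: E appears only negated; assign E = False.
Branch on A: take A = False.
Try B = False.
  then D is forced to False.
  then C is forced to True.
  then F is forced to False.
Check each clause:
  1. {D, C} — C is true.
  2. {C, ¬B} — C is true.
  3. {A, ¬E} — ¬E is true.
  4. {¬A, F} — ¬A is true.
  5. {F, ¬B} — ¬B is true.
  6. {¬D, C} — C is true.
  7. {¬F, ¬E} — ¬F is true.
  8. {¬C, ¬B} — ¬B is true.
  9. {¬C, ¬E} — ¬E is true.
  10. {¬D, B} — ¬D is true.
  11. {B, ¬A} — ¬A is true.
  12. {¬E, D} — ¬E is true.
  13. {¬F, D} — ¬F is true.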